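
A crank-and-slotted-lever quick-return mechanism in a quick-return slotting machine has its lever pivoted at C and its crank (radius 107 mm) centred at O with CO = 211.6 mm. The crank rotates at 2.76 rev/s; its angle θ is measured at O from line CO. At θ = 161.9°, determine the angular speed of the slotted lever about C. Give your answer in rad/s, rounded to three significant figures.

13.3

ω = 17.34 rad/s (from 2.76 rev/s).
Crank pin A relative to C: A = (d + r cosθ, r sinθ); lever angle φ = atan2(r sinθ, d + r cosθ).
Differentiating tanφ: φ̇ = rω(d cosθ + r)/(d² + r² + 2dr cosθ).
d² + r² + 2dr cosθ = |CA|² = 0.0131819 m²;  d cosθ + r = -0.094129 m.
|ω_lever| = |0.107·17.34·-0.094129| / 0.0131819 = 13.25 rad/s.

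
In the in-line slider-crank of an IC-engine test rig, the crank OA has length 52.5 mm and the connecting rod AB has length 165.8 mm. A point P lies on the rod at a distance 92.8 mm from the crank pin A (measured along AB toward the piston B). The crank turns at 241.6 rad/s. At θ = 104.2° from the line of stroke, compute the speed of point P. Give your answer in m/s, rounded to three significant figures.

ω = 241.6 rad/s.  Crank-pin speed |V_A| = rω = 12.684 m/s, perpendicular to OA.
Rod angle: sinφ = −(r/L) sinθ ⇒ φ = -17.877°; ω_rod = −rω cosθ/√(L²−r²sin²θ) = +19.718 rad/s.
V_P = V_A + ω_rod × AP, with AP = 0.0928 m along the rod.
Components: V_Px = −rω sinθ − a·ω_rod·sinφ = -11.735 m/s;  V_Py = rω cosθ + a·ω_rod·cosφ = -1.37 m/s.
|V_P| = √(V_Px² + V_Py²) = 11.814 m/s.

11.8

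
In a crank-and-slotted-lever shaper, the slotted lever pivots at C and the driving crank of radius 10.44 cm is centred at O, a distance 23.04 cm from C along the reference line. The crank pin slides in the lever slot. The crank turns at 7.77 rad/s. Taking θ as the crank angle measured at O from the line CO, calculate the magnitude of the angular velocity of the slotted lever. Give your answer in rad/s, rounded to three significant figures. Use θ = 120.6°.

ω = 7.77 rad/s
Crank pin A relative to C: A = (d + r cosθ, r sinθ); lever angle φ = atan2(r sinθ, d + r cosθ).
Differentiating tanφ: φ̇ = rω(d cosθ + r)/(d² + r² + 2dr cosθ).
d² + r² + 2dr cosθ = |CA|² = 0.0394948 m²;  d cosθ + r = -0.012883 m.
|ω_lever| = |0.1044·7.77·-0.012883| / 0.0394948 = 0.26461 rad/s.

0.265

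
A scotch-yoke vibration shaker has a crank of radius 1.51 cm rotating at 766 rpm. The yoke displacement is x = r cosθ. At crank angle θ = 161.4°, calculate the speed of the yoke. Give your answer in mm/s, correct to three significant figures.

386

ω = 80.22 rad/s (from 766 rpm).
x = r cosθ ⇒ ẋ = −rω sinθ.
|v| = rω|sinθ| = 0.0151·80.22·|sin 161.4°| = 0.38634 m/s = 386.34 mm/s.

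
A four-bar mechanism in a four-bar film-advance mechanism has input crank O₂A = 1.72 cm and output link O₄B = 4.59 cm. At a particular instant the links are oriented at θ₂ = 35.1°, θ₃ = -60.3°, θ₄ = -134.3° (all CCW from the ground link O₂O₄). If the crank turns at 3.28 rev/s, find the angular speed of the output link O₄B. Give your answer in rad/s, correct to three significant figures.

8.00

ω₂ = 20.61 rad/s (from 3.28 rev/s).
Differentiating the loop-closure r₂e^{iθ₂}+r₃e^{iθ₃}=r₁+r₄e^{iθ₄} gives r₂ω₂e^{iθ₂}+r₃ω₃e^{iθ₃}=r₄ω₄e^{iθ₄}.
Eliminating the other unknown: ω₄ = r₂ω₂ sin(θ₂−θ₃) / [r₄ sin(θ₄−θ₃)].
Numerator sine = +0.99556; denominator sine = -0.96126.
Result = 0.0172·20.61·(+0.99556) / (0.0459·(-0.96126)) = -7.9983 rad/s; magnitude 7.9983 rad/s.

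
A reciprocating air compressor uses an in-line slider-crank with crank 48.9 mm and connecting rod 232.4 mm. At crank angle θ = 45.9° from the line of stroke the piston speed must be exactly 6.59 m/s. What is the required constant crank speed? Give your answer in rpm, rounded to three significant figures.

For an in-line slider-crank, |v_piston| = rω|sinθ|·[1 + r cosθ/√(L² − r² sin²θ)].
With r = 0.0489 m, L = 0.2324 m, θ = 45.9°: the bracketed kinematic factor |dx/dθ| = 0.040318 m.
ω = v/|dx/dθ| = 6.59/0.040318 = 163.45 rad/s.
N = 60ω/(2π) = 1560.8 rpm.

1560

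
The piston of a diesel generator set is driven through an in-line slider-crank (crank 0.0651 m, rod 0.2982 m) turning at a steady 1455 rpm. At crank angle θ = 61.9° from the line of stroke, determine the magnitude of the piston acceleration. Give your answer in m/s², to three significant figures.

ω = 2π·1455/60 = 152.4 rad/s
x(θ) = r cosθ + √(L² − r² sin²θ); with ω constant, a = ω²·d²x/dθ².
d²x/dθ² = −r cosθ − r²(cos2θ)/√u − r⁴ sin²2θ/(4u^{3/2}),  u = L² − r² sin²θ = 0.0856254 m².
Substituting r = 0.0651 m, L = 0.2982 m, θ = 61.9°: d²x/dθ² = -0.02273 m.
a = ω²·d²x/dθ² = (152.4)²·(-0.02273) = -527.69 m/s²;  |a| = 527.69 m/s².

528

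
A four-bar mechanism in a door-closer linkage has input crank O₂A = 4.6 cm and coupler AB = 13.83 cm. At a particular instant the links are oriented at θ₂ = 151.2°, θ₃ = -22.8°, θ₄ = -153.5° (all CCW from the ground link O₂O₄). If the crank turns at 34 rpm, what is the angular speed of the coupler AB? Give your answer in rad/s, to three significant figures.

1.28

ω₂ = 3.56 rad/s (from 34 rpm).
Differentiating the loop-closure r₂e^{iθ₂}+r₃e^{iθ₃}=r₁+r₄e^{iθ₄} gives r₂ω₂e^{iθ₂}+r₃ω₃e^{iθ₃}=r₄ω₄e^{iθ₄}.
Eliminating the other unknown: ω₃ = r₂ω₂ sin(θ₄−θ₂) / [r₃ sin(θ₃−θ₄)].
Numerator sine = +0.82214; denominator sine = +0.75813.
Result = 0.046·3.56·(+0.82214) / (0.1383·(+0.75813)) = +1.2842 rad/s; magnitude 1.2842 rad/s.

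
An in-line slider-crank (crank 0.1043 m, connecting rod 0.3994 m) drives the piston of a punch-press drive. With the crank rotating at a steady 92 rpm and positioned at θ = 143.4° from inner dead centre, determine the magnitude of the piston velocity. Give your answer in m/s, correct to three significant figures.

ω = 2π·92/60 = 9.634 rad/s
For an in-line slider-crank, x = r cosθ + √(L² − r² sin²θ), so v = −rω sinθ·[1 + r cosθ/√(L² − r² sin²θ)].
With r = 0.1043 m, L = 0.3994 m, θ = 143.4°: √(L² − r² sin²θ) = 0.39453 m.
v = −0.1043·9.634·0.59622·[1 + 0.1043·-0.80282/0.39453] = -0.47196 m/s.
|v| = 0.47196 m/s.

0.472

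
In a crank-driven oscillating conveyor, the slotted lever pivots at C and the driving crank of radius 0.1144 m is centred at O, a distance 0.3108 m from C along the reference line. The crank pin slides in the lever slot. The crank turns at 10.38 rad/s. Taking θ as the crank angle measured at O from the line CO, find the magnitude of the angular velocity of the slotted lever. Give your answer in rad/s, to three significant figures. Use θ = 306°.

ω = 10.38 rad/s
Crank pin A relative to C: A = (d + r cosθ, r sinθ); lever angle φ = atan2(r sinθ, d + r cosθ).
Differentiating tanφ: φ̇ = rω(d cosθ + r)/(d² + r² + 2dr cosθ).
d² + r² + 2dr cosθ = |CA|² = 0.151482 m²;  d cosθ + r = +0.29708 m.
|ω_lever| = |0.1144·10.38·+0.29708| / 0.151482 = 2.3288 rad/s.

2.33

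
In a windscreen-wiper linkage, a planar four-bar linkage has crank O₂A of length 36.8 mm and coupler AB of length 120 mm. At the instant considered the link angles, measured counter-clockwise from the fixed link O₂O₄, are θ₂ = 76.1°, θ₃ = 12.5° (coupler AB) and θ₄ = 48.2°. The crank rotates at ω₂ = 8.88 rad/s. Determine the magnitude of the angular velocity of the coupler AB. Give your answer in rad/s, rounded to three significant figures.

2.18

ω₂ = 8.88 rad/s
Differentiating the loop-closure r₂e^{iθ₂}+r₃e^{iθ₃}=r₁+r₄e^{iθ₄} gives r₂ω₂e^{iθ₂}+r₃ω₃e^{iθ₃}=r₄ω₄e^{iθ₄}.
Eliminating the other unknown: ω₃ = r₂ω₂ sin(θ₄−θ₂) / [r₃ sin(θ₃−θ₄)].
Numerator sine = -0.46793; denominator sine = -0.58354.
Result = 0.0368·8.88·(-0.46793) / (0.12·(-0.58354)) = +2.1837 rad/s; magnitude 2.1837 rad/s.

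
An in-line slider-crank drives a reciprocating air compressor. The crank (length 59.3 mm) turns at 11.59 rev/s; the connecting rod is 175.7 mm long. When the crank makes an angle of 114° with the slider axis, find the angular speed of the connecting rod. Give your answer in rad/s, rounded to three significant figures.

ω = 72.82 rad/s (converted from 11.59 rev/s).
The rod makes angle φ with the slider axis where L sinφ = r sinθ; differentiating, L cosφ·φ̇ = r ω cosθ.
L cosφ = √(L² − r² sin²θ) = 0.16714 m.
|ω_rod| = r ω |cosθ| / √(L² − r² sin²θ) = 0.0593·72.82·0.40674/0.16714 = 10.509 rad/s.

10.5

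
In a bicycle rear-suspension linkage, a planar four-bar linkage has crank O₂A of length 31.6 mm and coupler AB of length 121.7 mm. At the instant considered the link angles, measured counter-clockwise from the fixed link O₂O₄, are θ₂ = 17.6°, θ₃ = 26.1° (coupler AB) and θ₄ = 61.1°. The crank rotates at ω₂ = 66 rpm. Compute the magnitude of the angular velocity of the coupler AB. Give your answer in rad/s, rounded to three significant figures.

ω₂ = 6.912 rad/s (from 66 rpm).
Differentiating the loop-closure r₂e^{iθ₂}+r₃e^{iθ₃}=r₁+r₄e^{iθ₄} gives r₂ω₂e^{iθ₂}+r₃ω₃e^{iθ₃}=r₄ω₄e^{iθ₄}.
Eliminating the other unknown: ω₃ = r₂ω₂ sin(θ₄−θ₂) / [r₃ sin(θ₃−θ₄)].
Numerator sine = +0.68835; denominator sine = -0.57358.
Result = 0.0316·6.912·(+0.68835) / (0.1217·(-0.57358)) = -2.1537 rad/s; magnitude 2.1537 rad/s.

2.15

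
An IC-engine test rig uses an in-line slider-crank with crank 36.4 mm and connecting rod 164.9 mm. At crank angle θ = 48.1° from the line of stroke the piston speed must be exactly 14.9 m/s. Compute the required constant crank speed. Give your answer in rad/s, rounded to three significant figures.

478

For an in-line slider-crank, |v_piston| = rω|sinθ|·[1 + r cosθ/√(L² − r² sin²θ)].
With r = 0.0364 m, L = 0.1649 m, θ = 48.1°: the bracketed kinematic factor |dx/dθ| = 0.031142 m.
ω = v/|dx/dθ| = 14.9/0.031142 = 478.45 rad/s.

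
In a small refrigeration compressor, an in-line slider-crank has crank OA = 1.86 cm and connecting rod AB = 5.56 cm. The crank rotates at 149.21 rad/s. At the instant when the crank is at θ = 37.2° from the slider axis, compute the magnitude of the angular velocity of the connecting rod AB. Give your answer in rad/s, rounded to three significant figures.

ω = 149.2 rad/s
The rod makes angle φ with the slider axis where L sinφ = r sinθ; differentiating, L cosφ·φ̇ = r ω cosθ.
L cosφ = √(L² − r² sin²θ) = 0.054451 m.
|ω_rod| = r ω |cosθ| / √(L² − r² sin²θ) = 0.0186·149.2·0.79653/0.054451 = 40.598 rad/s.

40.6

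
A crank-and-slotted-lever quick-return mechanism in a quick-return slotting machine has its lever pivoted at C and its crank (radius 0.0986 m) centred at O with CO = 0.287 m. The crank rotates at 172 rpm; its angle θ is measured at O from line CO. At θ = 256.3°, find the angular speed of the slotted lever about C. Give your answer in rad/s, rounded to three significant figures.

0.691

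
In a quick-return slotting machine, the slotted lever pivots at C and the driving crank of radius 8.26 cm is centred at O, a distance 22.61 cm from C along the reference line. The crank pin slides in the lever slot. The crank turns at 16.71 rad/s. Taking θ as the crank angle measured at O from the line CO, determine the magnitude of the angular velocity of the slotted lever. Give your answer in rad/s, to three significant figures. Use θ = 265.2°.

1.60

ω = 16.71 rad/s
Crank pin A relative to C: A = (d + r cosθ, r sinθ); lever angle φ = atan2(r sinθ, d + r cosθ).
Differentiating tanφ: φ̇ = rω(d cosθ + r)/(d² + r² + 2dr cosθ).
d² + r² + 2dr cosθ = |CA|² = 0.0548185 m²;  d cosθ + r = +0.06368 m.
|ω_lever| = |0.0826·16.71·+0.06368| / 0.0548185 = 1.6034 rad/s.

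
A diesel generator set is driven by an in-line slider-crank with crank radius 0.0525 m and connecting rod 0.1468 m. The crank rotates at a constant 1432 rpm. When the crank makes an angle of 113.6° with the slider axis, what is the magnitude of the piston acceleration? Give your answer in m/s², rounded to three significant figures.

ω = 2π·1432/60 = 150 rad/s
x(θ) = r cosθ + √(L² − r² sin²θ); with ω constant, a = ω²·d²x/dθ².
d²x/dθ² = −r cosθ − r²(cos2θ)/√u − r⁴ sin²2θ/(4u^{3/2}),  u = L² − r² sin²θ = 0.0192358 m².
Substituting r = 0.0525 m, L = 0.1468 m, θ = 113.6°: d²x/dθ² = +0.034138 m.
a = ω²·d²x/dθ² = (150)²·(+0.034138) = +767.67 m/s²;  |a| = 767.67 m/s².

768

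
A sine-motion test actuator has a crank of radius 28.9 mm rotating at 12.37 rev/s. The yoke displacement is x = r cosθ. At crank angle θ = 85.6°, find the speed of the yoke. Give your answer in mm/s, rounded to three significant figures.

ω = 77.72 rad/s (from 12.37 rev/s).
x = r cosθ ⇒ ẋ = −rω sinθ.
|v| = rω|sinθ| = 0.0289·77.72·|sin 85.6°| = 2.2396 m/s = 2239.6 mm/s.

2240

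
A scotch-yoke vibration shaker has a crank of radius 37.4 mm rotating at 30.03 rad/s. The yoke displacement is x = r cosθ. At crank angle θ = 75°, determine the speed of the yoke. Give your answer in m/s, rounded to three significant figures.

ω = 30.03 rad/s
x = r cosθ ⇒ ẋ = −rω sinθ.
|v| = rω|sinθ| = 0.0374·30.03·|sin 75°| = 1.0849 m/s.

1.08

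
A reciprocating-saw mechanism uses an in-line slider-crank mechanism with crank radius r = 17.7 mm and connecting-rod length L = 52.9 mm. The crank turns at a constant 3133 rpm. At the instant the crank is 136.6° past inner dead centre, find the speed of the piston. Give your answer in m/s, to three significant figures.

2.99

ω = 2π·3133/60 = 328.1 rad/s
For an in-line slider-crank, x = r cosθ + √(L² − r² sin²θ), so v = −rω sinθ·[1 + r cosθ/√(L² − r² sin²θ)].
With r = 0.0177 m, L = 0.0529 m, θ = 136.6°: √(L² − r² sin²θ) = 0.051483 m.
v = −0.0177·328.1·0.68709·[1 + 0.0177·-0.72657/0.051483] = -2.9933 m/s.
|v| = 2.9933 m/s.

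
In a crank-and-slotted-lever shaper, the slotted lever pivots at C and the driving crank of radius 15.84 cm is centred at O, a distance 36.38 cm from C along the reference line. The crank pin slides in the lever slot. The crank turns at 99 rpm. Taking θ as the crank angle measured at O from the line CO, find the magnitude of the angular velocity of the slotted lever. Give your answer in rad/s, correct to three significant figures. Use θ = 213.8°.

3.83

ω = 10.37 rad/s (from 99 rpm).
Crank pin A relative to C: A = (d + r cosθ, r sinθ); lever angle φ = atan2(r sinθ, d + r cosθ).
Differentiating tanφ: φ̇ = rω(d cosθ + r)/(d² + r² + 2dr cosθ).
d² + r² + 2dr cosθ = |CA|² = 0.0616685 m²;  d cosθ + r = -0.14391 m.
|ω_lever| = |0.1584·10.37·-0.14391| / 0.0616685 = 3.8322 rad/s.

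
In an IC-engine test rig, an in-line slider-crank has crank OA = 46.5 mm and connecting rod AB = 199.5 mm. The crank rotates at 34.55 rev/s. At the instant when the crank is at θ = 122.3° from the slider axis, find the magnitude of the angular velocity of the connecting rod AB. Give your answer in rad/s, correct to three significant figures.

27.6

ω = 217.1 rad/s (converted from 34.55 rev/s).
The rod makes angle φ with the slider axis where L sinφ = r sinθ; differentiating, L cosφ·φ̇ = r ω cosθ.
L cosφ = √(L² − r² sin²θ) = 0.19559 m.
|ω_rod| = r ω |cosθ| / √(L² − r² sin²θ) = 0.0465·217.1·0.53435/0.19559 = 27.578 rad/s.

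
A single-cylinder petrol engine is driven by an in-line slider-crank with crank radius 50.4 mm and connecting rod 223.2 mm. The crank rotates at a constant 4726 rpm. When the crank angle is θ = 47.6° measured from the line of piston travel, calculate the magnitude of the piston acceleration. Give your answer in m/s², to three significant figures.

ω = 2π·4726/60 = 494.9 rad/s
x(θ) = r cosθ + √(L² − r² sin²θ); with ω constant, a = ω²·d²x/dθ².
d²x/dθ² = −r cosθ − r²(cos2θ)/√u − r⁴ sin²2θ/(4u^{3/2}),  u = L² − r² sin²θ = 0.048433 m².
Substituting r = 0.0504 m, L = 0.2232 m, θ = 47.6°: d²x/dθ² = -0.033089 m.
a = ω²·d²x/dθ² = (494.9)²·(-0.033089) = -8104.5 m/s²;  |a| = 8104.5 m/s².

8100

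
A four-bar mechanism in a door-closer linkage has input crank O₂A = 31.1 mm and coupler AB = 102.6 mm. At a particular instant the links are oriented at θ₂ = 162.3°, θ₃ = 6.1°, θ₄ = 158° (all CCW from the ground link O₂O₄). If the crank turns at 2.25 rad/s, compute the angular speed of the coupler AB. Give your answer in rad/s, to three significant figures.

0.109

ω₂ = 2.25 rad/s
Differentiating the loop-closure r₂e^{iθ₂}+r₃e^{iθ₃}=r₁+r₄e^{iθ₄} gives r₂ω₂e^{iθ₂}+r₃ω₃e^{iθ₃}=r₄ω₄e^{iθ₄}.
Eliminating the other unknown: ω₃ = r₂ω₂ sin(θ₄−θ₂) / [r₃ sin(θ₃−θ₄)].
Numerator sine = -0.07498; denominator sine = -0.47101.
Result = 0.0311·2.25·(-0.07498) / (0.1026·(-0.47101)) = +0.10857 rad/s; magnitude 0.10857 rad/s.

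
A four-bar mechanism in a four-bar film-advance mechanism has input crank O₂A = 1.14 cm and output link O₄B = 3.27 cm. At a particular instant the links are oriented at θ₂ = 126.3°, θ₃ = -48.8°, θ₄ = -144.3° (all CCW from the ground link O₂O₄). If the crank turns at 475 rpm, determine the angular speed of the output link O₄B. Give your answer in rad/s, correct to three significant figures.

1.49

ω₂ = 49.74 rad/s (from 475 rpm).
Differentiating the loop-closure r₂e^{iθ₂}+r₃e^{iθ₃}=r₁+r₄e^{iθ₄} gives r₂ω₂e^{iθ₂}+r₃ω₃e^{iθ₃}=r₄ω₄e^{iθ₄}.
Eliminating the other unknown: ω₄ = r₂ω₂ sin(θ₂−θ₃) / [r₄ sin(θ₄−θ₃)].
Numerator sine = +0.08542; denominator sine = -0.99540.
Result = 0.0114·49.74·(+0.08542) / (0.0327·(-0.99540)) = -1.4881 rad/s; magnitude 1.4881 rad/s.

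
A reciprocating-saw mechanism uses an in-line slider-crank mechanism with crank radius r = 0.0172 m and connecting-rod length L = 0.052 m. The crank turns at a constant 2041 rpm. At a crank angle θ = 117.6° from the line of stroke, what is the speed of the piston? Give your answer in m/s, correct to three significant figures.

2.74

ω = 2π·2041/60 = 213.7 rad/s
For an in-line slider-crank, x = r cosθ + √(L² − r² sin²θ), so v = −rω sinθ·[1 + r cosθ/√(L² − r² sin²θ)].
With r = 0.0172 m, L = 0.052 m, θ = 117.6°: √(L² − r² sin²θ) = 0.049716 m.
v = −0.0172·213.7·0.88620·[1 + 0.0172·-0.46330/0.049716] = -2.7357 m/s.
|v| = 2.7357 m/s.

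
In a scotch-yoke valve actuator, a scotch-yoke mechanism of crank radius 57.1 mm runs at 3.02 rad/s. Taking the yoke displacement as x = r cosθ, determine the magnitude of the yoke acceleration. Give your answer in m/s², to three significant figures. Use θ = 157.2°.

0.480

ω = 3.02 rad/s
x = r cosθ ⇒ ẍ = −rω² cosθ (ω constant).
|a| = rω²|cosθ| = 0.0571·(3.02)²·|cos 157.2°| = 0.48008 m/s².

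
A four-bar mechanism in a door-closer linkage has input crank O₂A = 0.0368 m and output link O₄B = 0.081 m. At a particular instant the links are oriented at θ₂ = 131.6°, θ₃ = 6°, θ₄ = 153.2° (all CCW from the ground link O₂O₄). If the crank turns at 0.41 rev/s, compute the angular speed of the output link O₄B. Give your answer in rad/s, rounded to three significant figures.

1.76

ω₂ = 2.576 rad/s (from 0.41 rev/s).
Differentiating the loop-closure r₂e^{iθ₂}+r₃e^{iθ₃}=r₁+r₄e^{iθ₄} gives r₂ω₂e^{iθ₂}+r₃ω₃e^{iθ₃}=r₄ω₄e^{iθ₄}.
Eliminating the other unknown: ω₄ = r₂ω₂ sin(θ₂−θ₃) / [r₄ sin(θ₄−θ₃)].
Numerator sine = +0.81310; denominator sine = +0.54171.
Result = 0.0368·2.576·(+0.81310) / (0.081·(+0.54171)) = +1.7567 rad/s; magnitude 1.7567 rad/s.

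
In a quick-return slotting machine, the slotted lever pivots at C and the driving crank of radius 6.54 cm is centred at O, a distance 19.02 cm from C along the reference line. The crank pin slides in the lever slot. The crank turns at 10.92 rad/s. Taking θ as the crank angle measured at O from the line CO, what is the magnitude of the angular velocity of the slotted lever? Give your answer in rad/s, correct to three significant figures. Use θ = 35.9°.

ω = 10.92 rad/s
Crank pin A relative to C: A = (d + r cosθ, r sinθ); lever angle φ = atan2(r sinθ, d + r cosθ).
Differentiating tanφ: φ̇ = rω(d cosθ + r)/(d² + r² + 2dr cosθ).
d² + r² + 2dr cosθ = |CA|² = 0.0606055 m²;  d cosθ + r = +0.21947 m.
|ω_lever| = |0.0654·10.92·+0.21947| / 0.0606055 = 2.5862 rad/s.

2.59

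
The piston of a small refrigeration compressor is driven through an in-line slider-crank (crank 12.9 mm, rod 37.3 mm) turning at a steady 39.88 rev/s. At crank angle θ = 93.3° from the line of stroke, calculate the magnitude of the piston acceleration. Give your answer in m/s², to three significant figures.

ω = 2π·39.9 = 250.6 rad/s
x(θ) = r cosθ + √(L² − r² sin²θ); with ω constant, a = ω²·d²x/dθ².
d²x/dθ² = −r cosθ − r²(cos2θ)/√u − r⁴ sin²2θ/(4u^{3/2}),  u = L² − r² sin²θ = 0.00122543 m².
Substituting r = 0.0129 m, L = 0.0373 m, θ = 93.3°: d²x/dθ² = +0.0054627 m.
a = ω²·d²x/dθ² = (250.6)²·(+0.0054627) = +342.99 m/s²;  |a| = 342.99 m/s².

343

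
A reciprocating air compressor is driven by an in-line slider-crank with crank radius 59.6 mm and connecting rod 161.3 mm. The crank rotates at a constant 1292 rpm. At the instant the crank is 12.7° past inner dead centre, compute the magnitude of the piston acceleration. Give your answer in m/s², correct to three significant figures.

1430

ω = 2π·1292/60 = 135.3 rad/s
x(θ) = r cosθ + √(L² − r² sin²θ); with ω constant, a = ω²·d²x/dθ².
d²x/dθ² = −r cosθ − r²(cos2θ)/√u − r⁴ sin²2θ/(4u^{3/2}),  u = L² − r² sin²θ = 0.025846 m².
Substituting r = 0.0596 m, L = 0.1613 m, θ = 12.7°: d²x/dθ² = -0.078241 m.
a = ω²·d²x/dθ² = (135.3)²·(-0.078241) = -1432.2 m/s²;  |a| = 1432.2 m/s².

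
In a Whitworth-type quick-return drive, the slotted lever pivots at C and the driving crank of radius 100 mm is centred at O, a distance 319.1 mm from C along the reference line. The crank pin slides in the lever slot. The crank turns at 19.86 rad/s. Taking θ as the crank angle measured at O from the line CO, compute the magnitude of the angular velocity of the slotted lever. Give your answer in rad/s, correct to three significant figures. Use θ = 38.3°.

4.30

ω = 19.86 rad/s
Crank pin A relative to C: A = (d + r cosθ, r sinθ); lever angle φ = atan2(r sinθ, d + r cosθ).
Differentiating tanφ: φ̇ = rω(d cosθ + r)/(d² + r² + 2dr cosθ).
d² + r² + 2dr cosθ = |CA|² = 0.161909 m²;  d cosθ + r = +0.35042 m.
|ω_lever| = |0.1·19.86·+0.35042| / 0.161909 = 4.2983 rad/s.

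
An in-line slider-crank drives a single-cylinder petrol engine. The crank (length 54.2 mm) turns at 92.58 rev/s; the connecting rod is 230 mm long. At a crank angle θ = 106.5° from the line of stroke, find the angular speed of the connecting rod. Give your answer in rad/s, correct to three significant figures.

40.0

ω = 581.7 rad/s (converted from 92.58 rev/s).
The rod makes angle φ with the slider axis where L sinφ = r sinθ; differentiating, L cosφ·φ̇ = r ω cosθ.
L cosφ = √(L² − r² sin²θ) = 0.22405 m.
|ω_rod| = r ω |cosθ| / √(L² − r² sin²θ) = 0.0542·581.7·0.28402/0.22405 = 39.966 rad/s.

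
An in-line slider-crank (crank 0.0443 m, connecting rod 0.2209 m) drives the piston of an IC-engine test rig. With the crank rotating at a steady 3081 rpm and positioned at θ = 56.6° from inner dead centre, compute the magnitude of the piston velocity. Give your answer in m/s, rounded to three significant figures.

13.3

ω = 2π·3081/60 = 322.6 rad/s
For an in-line slider-crank, x = r cosθ + √(L² − r² sin²θ), so v = −rω sinθ·[1 + r cosθ/√(L² − r² sin²θ)].
With r = 0.0443 m, L = 0.2209 m, θ = 56.6°: √(L² − r² sin²θ) = 0.21778 m.
v = −0.0443·322.6·0.83485·[1 + 0.0443·0.55048/0.21778] = -13.269 m/s.
|v| = 13.269 m/s.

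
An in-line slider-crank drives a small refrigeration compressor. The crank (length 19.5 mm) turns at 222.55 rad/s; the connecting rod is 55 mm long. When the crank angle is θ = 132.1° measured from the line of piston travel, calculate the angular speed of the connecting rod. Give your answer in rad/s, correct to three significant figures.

54.8

ω = 222.6 rad/s
The rod makes angle φ with the slider axis where L sinφ = r sinθ; differentiating, L cosφ·φ̇ = r ω cosθ.
L cosφ = √(L² − r² sin²θ) = 0.053063 m.
|ω_rod| = r ω |cosθ| / √(L² − r² sin²θ) = 0.0195·222.6·0.67043/0.053063 = 54.831 rad/s.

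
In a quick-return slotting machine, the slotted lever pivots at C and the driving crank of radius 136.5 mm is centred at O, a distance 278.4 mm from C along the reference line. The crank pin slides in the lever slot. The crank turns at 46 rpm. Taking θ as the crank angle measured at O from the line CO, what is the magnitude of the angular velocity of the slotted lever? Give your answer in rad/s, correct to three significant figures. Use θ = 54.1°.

1.40

ω = 4.817 rad/s (from 46 rpm).
Crank pin A relative to C: A = (d + r cosθ, r sinθ); lever angle φ = atan2(r sinθ, d + r cosθ).
Differentiating tanφ: φ̇ = rω(d cosθ + r)/(d² + r² + 2dr cosθ).
d² + r² + 2dr cosθ = |CA|² = 0.140705 m²;  d cosθ + r = +0.29975 m.
|ω_lever| = |0.1365·4.817·+0.29975| / 0.140705 = 1.4008 rad/s.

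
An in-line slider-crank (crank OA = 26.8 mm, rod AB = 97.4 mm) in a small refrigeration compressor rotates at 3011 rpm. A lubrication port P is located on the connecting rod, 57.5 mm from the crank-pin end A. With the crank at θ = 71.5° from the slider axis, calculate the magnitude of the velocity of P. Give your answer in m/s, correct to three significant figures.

ω = 315.3 rad/s.  Crank-pin speed |V_A| = rω = 8.4503 m/s, perpendicular to OA.
Rod angle: sinφ = −(r/L) sinθ ⇒ φ = -15.126°; ω_rod = −rω cosθ/√(L²−r²sin²θ) = -28.517 rad/s.
V_P = V_A + ω_rod × AP, with AP = 0.0575 m along the rod.
Components: V_Px = −rω sinθ − a·ω_rod·sinφ = -8.4415 m/s;  V_Py = rω cosθ + a·ω_rod·cosφ = +1.0984 m/s.
|V_P| = √(V_Px² + V_Py²) = 8.5127 m/s.

8.51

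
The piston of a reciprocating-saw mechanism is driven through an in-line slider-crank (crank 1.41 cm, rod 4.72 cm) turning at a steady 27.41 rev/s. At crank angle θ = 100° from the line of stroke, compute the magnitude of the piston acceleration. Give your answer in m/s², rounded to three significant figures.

195

ω = 2π·27.4 = 172.2 rad/s
x(θ) = r cosθ + √(L² − r² sin²θ); with ω constant, a = ω²·d²x/dθ².
d²x/dθ² = −r cosθ − r²(cos2θ)/√u − r⁴ sin²2θ/(4u^{3/2}),  u = L² − r² sin²θ = 0.00203502 m².
Substituting r = 0.0141 m, L = 0.0472 m, θ = 100°: d²x/dθ² = +0.0065772 m.
a = ω²·d²x/dθ² = (172.2)²·(+0.0065772) = +195.08 m/s²;  |a| = 195.08 m/s².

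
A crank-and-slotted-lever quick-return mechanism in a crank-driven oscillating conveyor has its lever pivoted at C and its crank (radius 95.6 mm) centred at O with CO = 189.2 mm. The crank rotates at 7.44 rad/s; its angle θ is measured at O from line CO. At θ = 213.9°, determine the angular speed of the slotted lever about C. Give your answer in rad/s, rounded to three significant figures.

2.93

ω = 7.44 rad/s
Crank pin A relative to C: A = (d + r cosθ, r sinθ); lever angle φ = atan2(r sinθ, d + r cosθ).
Differentiating tanφ: φ̇ = rω(d cosθ + r)/(d² + r² + 2dr cosθ).
d² + r² + 2dr cosθ = |CA|² = 0.0149103 m²;  d cosθ + r = -0.061438 m.
|ω_lever| = |0.0956·7.44·-0.061438| / 0.0149103 = 2.9308 rad/s.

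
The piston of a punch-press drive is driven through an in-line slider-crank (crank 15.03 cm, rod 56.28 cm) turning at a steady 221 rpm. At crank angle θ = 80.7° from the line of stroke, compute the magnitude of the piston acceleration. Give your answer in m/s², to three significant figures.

8.07

ω = 2π·221/60 = 23.14 rad/s
x(θ) = r cosθ + √(L² − r² sin²θ); with ω constant, a = ω²·d²x/dθ².
d²x/dθ² = −r cosθ − r²(cos2θ)/√u − r⁴ sin²2θ/(4u^{3/2}),  u = L² − r² sin²θ = 0.294744 m².
Substituting r = 0.1503 m, L = 0.5628 m, θ = 80.7°: d²x/dθ² = +0.015066 m.
a = ω²·d²x/dθ² = (23.14)²·(+0.015066) = +8.0695 m/s²;  |a| = 8.0695 m/s².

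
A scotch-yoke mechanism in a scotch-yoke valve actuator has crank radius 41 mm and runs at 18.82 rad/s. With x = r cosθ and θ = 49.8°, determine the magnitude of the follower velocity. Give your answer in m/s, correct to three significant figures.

ω = 18.82 rad/s
x = r cosθ ⇒ ẋ = −rω sinθ.
|v| = rω|sinθ| = 0.041·18.82·|sin 49.8°| = 0.58936 m/s.

0.589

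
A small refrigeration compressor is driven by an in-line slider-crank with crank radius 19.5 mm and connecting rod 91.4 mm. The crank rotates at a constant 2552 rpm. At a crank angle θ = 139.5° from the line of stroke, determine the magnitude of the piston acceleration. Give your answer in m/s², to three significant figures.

1010

ω = 2π·2552/60 = 267.2 rad/s
x(θ) = r cosθ + √(L² − r² sin²θ); with ω constant, a = ω²·d²x/dθ².
d²x/dθ² = −r cosθ − r²(cos2θ)/√u − r⁴ sin²2θ/(4u^{3/2}),  u = L² − r² sin²θ = 0.00819358 m².
Substituting r = 0.0195 m, L = 0.0914 m, θ = 139.5°: d²x/dθ² = +0.014123 m.
a = ω²·d²x/dθ² = (267.2)²·(+0.014123) = +1008.7 m/s²;  |a| = 1008.7 m/s².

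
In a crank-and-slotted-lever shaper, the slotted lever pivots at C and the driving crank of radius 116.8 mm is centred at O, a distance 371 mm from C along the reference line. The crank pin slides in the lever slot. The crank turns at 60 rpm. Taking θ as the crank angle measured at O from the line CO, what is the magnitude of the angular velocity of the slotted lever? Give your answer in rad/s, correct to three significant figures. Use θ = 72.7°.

ω = 6.283 rad/s (from 60 rpm).
Crank pin A relative to C: A = (d + r cosθ, r sinθ); lever angle φ = atan2(r sinθ, d + r cosθ).
Differentiating tanφ: φ̇ = rω(d cosθ + r)/(d² + r² + 2dr cosθ).
d² + r² + 2dr cosθ = |CA|² = 0.177055 m²;  d cosθ + r = +0.22713 m.
|ω_lever| = |0.1168·6.283·+0.22713| / 0.177055 = 0.94141 rad/s.

0.941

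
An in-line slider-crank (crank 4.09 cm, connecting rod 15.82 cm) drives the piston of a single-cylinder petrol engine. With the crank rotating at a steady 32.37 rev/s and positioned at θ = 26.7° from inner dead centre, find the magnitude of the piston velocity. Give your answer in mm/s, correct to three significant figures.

ω = 2π·32.4 = 203.4 rad/s
For an in-line slider-crank, x = r cosθ + √(L² − r² sin²θ), so v = −rω sinθ·[1 + r cosθ/√(L² − r² sin²θ)].
With r = 0.0409 m, L = 0.1582 m, θ = 26.7°: √(L² − r² sin²θ) = 0.15713 m.
v = −0.0409·203.4·0.44932·[1 + 0.0409·0.89337/0.15713] = -4.6068 m/s.
|v| = 4.6068 m/s = 4606.8 mm/s.

4610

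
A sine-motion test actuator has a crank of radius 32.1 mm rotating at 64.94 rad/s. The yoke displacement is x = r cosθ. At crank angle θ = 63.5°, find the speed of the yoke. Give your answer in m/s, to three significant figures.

ω = 64.94 rad/s
x = r cosθ ⇒ ẋ = −rω sinθ.
|v| = rω|sinθ| = 0.0321·64.94·|sin 63.5°| = 1.8656 m/s.

1.87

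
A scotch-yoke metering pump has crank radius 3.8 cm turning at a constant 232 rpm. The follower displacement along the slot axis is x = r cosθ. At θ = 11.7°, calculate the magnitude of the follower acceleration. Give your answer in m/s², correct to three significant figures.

ω = 24.29 rad/s (from 232 rpm).
x = r cosθ ⇒ ẍ = −rω² cosθ (ω constant).
|a| = rω²|cosθ| = 0.038·(24.29)²·|cos 11.7°| = 21.963 m/s².

22.0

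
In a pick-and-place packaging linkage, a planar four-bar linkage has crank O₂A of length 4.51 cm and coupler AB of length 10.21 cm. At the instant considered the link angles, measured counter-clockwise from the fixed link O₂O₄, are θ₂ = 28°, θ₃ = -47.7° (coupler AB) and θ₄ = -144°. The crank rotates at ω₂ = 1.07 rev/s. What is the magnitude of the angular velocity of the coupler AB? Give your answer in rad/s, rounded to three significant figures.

0.416

ω₂ = 6.723 rad/s (from 1.07 rev/s).
Differentiating the loop-closure r₂e^{iθ₂}+r₃e^{iθ₃}=r₁+r₄e^{iθ₄} gives r₂ω₂e^{iθ₂}+r₃ω₃e^{iθ₃}=r₄ω₄e^{iθ₄}.
Eliminating the other unknown: ω₃ = r₂ω₂ sin(θ₄−θ₂) / [r₃ sin(θ₃−θ₄)].
Numerator sine = -0.13917; denominator sine = +0.99396.
Result = 0.0451·6.723·(-0.13917) / (0.1021·(+0.99396)) = -0.41582 rad/s; magnitude 0.41582 rad/s.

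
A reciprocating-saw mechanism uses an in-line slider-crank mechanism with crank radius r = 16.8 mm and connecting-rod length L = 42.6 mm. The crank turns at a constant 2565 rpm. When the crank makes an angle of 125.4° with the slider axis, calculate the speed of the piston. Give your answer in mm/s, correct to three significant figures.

2790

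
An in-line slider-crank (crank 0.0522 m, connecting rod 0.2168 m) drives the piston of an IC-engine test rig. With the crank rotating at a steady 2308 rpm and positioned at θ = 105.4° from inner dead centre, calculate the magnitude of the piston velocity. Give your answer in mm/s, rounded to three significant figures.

11400

ω = 2π·2308/60 = 241.7 rad/s
For an in-line slider-crank, x = r cosθ + √(L² − r² sin²θ), so v = −rω sinθ·[1 + r cosθ/√(L² − r² sin²θ)].
With r = 0.0522 m, L = 0.2168 m, θ = 105.4°: √(L² − r² sin²θ) = 0.21088 m.
v = −0.0522·241.7·0.96410·[1 + 0.0522·-0.26556/0.21088] = -11.364 m/s.
|v| = 11.364 m/s = 11364 mm/s.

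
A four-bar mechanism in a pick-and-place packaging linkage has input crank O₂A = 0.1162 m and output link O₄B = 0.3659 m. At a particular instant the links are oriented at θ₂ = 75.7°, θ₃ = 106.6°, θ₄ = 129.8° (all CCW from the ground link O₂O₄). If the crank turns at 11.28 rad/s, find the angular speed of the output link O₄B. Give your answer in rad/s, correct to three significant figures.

ω₂ = 11.28 rad/s
Differentiating the loop-closure r₂e^{iθ₂}+r₃e^{iθ₃}=r₁+r₄e^{iθ₄} gives r₂ω₂e^{iθ₂}+r₃ω₃e^{iθ₃}=r₄ω₄e^{iθ₄}.
Eliminating the other unknown: ω₄ = r₂ω₂ sin(θ₂−θ₃) / [r₄ sin(θ₄−θ₃)].
Numerator sine = -0.51354; denominator sine = +0.39394.
Result = 0.1162·11.28·(-0.51354) / (0.3659·(+0.39394)) = -4.6698 rad/s; magnitude 4.6698 rad/s.

4.67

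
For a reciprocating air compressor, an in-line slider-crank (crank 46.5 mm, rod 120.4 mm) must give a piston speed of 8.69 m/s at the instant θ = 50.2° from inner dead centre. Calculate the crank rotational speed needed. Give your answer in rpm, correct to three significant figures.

1850

For an in-line slider-crank, |v_piston| = rω|sinθ|·[1 + r cosθ/√(L² − r² sin²θ)].
With r = 0.0465 m, L = 0.1204 m, θ = 50.2°: the bracketed kinematic factor |dx/dθ| = 0.044974 m.
ω = v/|dx/dθ| = 8.69/0.044974 = 193.22 rad/s.
N = 60ω/(2π) = 1845.2 rpm.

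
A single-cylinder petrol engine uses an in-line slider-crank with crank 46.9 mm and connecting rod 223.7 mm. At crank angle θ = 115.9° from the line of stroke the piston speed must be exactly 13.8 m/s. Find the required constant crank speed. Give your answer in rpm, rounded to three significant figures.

3440

For an in-line slider-crank, |v_piston| = rω|sinθ|·[1 + r cosθ/√(L² − r² sin²θ)].
With r = 0.0469 m, L = 0.2237 m, θ = 115.9°: the bracketed kinematic factor |dx/dθ| = 0.038255 m.
ω = v/|dx/dθ| = 13.8/0.038255 = 360.74 rad/s.
N = 60ω/(2π) = 3444.8 rpm.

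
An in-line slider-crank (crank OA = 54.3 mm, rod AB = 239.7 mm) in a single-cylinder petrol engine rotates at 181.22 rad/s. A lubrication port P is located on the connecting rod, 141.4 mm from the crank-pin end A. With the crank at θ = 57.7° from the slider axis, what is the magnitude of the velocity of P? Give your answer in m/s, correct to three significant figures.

9.18

ω = 181.2 rad/s.  Crank-pin speed |V_A| = rω = 9.8402 m/s, perpendicular to OA.
Rod angle: sinφ = −(r/L) sinθ ⇒ φ = -11.039°; ω_rod = −rω cosθ/√(L²−r²sin²θ) = -22.35 rad/s.
V_P = V_A + ω_rod × AP, with AP = 0.1414 m along the rod.
Components: V_Px = −rω sinθ − a·ω_rod·sinφ = -8.9227 m/s;  V_Py = rω cosθ + a·ω_rod·cosφ = +2.1563 m/s.
|V_P| = √(V_Px² + V_Py²) = 9.1796 m/s.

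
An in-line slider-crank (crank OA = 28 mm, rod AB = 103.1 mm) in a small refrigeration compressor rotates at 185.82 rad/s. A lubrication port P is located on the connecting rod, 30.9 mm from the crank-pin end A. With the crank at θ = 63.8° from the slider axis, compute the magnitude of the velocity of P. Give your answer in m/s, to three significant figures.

ω = 185.8 rad/s.  Crank-pin speed |V_A| = rω = 5.203 m/s, perpendicular to OA.
Rod angle: sinφ = −(r/L) sinθ ⇒ φ = -14.104°; ω_rod = −rω cosθ/√(L²−r²sin²θ) = -22.973 rad/s.
V_P = V_A + ω_rod × AP, with AP = 0.0309 m along the rod.
Components: V_Px = −rω sinθ − a·ω_rod·sinφ = -4.8414 m/s;  V_Py = rω cosθ + a·ω_rod·cosφ = +1.6087 m/s.
|V_P| = √(V_Px² + V_Py²) = 5.1016 m/s.

5.10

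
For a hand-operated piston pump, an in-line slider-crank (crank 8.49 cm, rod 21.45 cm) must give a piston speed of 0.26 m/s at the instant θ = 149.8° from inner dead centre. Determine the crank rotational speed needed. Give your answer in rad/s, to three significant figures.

9.35

For an in-line slider-crank, |v_piston| = rω|sinθ|·[1 + r cosθ/√(L² − r² sin²θ)].
With r = 0.0849 m, L = 0.2145 m, θ = 149.8°: the bracketed kinematic factor |dx/dθ| = 0.027799 m.
ω = v/|dx/dθ| = 0.26/0.027799 = 9.3529 rad/s.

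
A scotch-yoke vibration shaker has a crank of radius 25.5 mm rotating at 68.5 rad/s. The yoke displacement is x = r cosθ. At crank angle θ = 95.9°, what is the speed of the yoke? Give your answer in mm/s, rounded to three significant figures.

ω = 68.5 rad/s
x = r cosθ ⇒ ẋ = −rω sinθ.
|v| = rω|sinθ| = 0.0255·68.5·|sin 95.9°| = 1.7375 m/s = 1737.5 mm/s.

1740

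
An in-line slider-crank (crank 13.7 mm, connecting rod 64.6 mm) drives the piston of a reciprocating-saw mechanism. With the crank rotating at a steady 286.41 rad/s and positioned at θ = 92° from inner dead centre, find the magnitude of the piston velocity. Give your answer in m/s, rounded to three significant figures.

ω = 286.4 rad/s
For an in-line slider-crank, x = r cosθ + √(L² − r² sin²θ), so v = −rω sinθ·[1 + r cosθ/√(L² − r² sin²θ)].
With r = 0.0137 m, L = 0.0646 m, θ = 92°: √(L² − r² sin²θ) = 0.063132 m.
v = −0.0137·286.4·0.99939·[1 + 0.0137·-0.03490/0.063132] = -3.8917 m/s.
|v| = 3.8917 m/s.

3.89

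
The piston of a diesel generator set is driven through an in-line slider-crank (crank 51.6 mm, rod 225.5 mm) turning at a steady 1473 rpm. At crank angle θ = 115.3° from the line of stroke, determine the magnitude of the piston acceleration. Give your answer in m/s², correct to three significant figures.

705

ω = 2π·1473/60 = 154.3 rad/s
x(θ) = r cosθ + √(L² − r² sin²θ); with ω constant, a = ω²·d²x/dθ².
d²x/dθ² = −r cosθ − r²(cos2θ)/√u − r⁴ sin²2θ/(4u^{3/2}),  u = L² − r² sin²θ = 0.048674 m².
Substituting r = 0.0516 m, L = 0.2255 m, θ = 115.3°: d²x/dθ² = +0.029613 m.
a = ω²·d²x/dθ² = (154.3)²·(+0.029613) = +704.61 m/s²;  |a| = 704.61 m/s².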